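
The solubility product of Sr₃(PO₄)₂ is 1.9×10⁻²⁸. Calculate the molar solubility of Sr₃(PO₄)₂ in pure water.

1.1×10⁻⁶ M

Sr₃(PO₄)₂(s) ⇌ 3 Sr²⁺(aq) + 2 PO₄³⁻(aq)
Let s be the molar solubility. Then [Sr²⁺] = 3s and [PO₄³⁻] = 2s.
Ksp = [Sr²⁺]^3[PO₄³⁻]^2 = (3s)^3 · (2s)^2 = 108s^5
108s^5 = 1.9×10⁻²⁸  ⇒  s^5 = 1.8×10⁻³⁰
s = 1.1×10⁻⁶ mol/L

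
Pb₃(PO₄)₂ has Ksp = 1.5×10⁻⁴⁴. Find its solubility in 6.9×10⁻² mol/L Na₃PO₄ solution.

4.9×10⁻¹⁵ M

Pb₃(PO₄)₂(s) ⇌ 3 Pb²⁺(aq) + 2 PO₄³⁻(aq)
PO₄³⁻ is already present at 6.9×10⁻² mol/L. If s mol/L of Pb₃(PO₄)₂ dissolves, [Pb²⁺] = 3s while [PO₄³⁻] ≈ 6.9×10⁻² mol/L.
Ksp = [Pb²⁺]^3[PO₄³⁻]^2 = (3s)^3(6.9×10⁻²)^2
(3s)^3 = 1.5×10⁻⁴⁴ / (6.9×10⁻²)^2 = 3.2×10⁻⁴²
s = 4.9×10⁻¹⁵ mol/L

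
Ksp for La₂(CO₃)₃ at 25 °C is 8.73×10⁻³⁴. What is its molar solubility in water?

9.58×10⁻⁸ M

La₂(CO₃)₃(s) ⇌ 2 La³⁺(aq) + 3 CO₃²⁻(aq)
If s mol/L of La₂(CO₃)₃ dissolves, [La³⁺] = 2s and [CO₃²⁻] = 3s.
Ksp = [La³⁺]^2[CO₃²⁻]^3 = (2s)^2 · (3s)^3 = 108s^5
108s^5 = 8.73×10⁻³⁴  ⇒  s^5 = 8.08×10⁻³⁶
s = 9.58×10⁻⁸ mol/L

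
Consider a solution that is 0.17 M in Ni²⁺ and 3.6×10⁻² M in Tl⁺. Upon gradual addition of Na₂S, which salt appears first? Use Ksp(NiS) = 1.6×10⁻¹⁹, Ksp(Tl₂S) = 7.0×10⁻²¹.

Each salt precipitates once Q = Ksp for that salt.
For NiS: [S²⁻] = (Ksp/[Ni²⁺]) = 9.4×10⁻¹⁹ M
For Tl₂S: [S²⁻] = (Ksp/[Tl⁺]^2) = 5.4×10⁻¹⁸ M
Since NiS needs less S²⁻ to reach saturation, it precipitates first.

NiS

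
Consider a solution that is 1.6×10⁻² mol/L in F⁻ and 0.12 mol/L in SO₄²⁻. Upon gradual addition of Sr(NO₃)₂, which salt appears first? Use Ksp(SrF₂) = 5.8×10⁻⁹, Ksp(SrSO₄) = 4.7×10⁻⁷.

Each salt precipitates once Q = Ksp for that salt.
For SrF₂: [Sr²⁺] = (Ksp/[F⁻]^2) = 2.3×10⁻⁵ mol/L
For SrSO₄: [Sr²⁺] = (Ksp/[SO₄²⁻]) = 3.9×10⁻⁶ mol/L
SrSO₄ requires the lower [Sr²⁺], so it precipitates first.

SrSO₄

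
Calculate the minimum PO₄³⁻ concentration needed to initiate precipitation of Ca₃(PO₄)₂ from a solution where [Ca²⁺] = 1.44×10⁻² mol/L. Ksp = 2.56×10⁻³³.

2.93×10⁻¹⁴ M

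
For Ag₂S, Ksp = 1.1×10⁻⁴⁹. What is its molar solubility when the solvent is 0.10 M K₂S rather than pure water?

5.2×10⁻²⁵ M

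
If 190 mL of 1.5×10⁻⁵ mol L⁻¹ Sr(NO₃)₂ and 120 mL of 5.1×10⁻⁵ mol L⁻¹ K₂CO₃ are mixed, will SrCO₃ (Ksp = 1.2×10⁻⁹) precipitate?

Total volume after mixing = 190 + 120 = 310 mL.
[Sr²⁺] = (1.5×10⁻⁵)(190)/310 = 9.2×10⁻⁶ mol L⁻¹
[CO₃²⁻] = (5.1×10⁻⁵)(120)/310 = 2.0×10⁻⁵ mol L⁻¹
Q = [Sr²⁺][CO₃²⁻] = 1.8×10⁻¹⁰
Q = 1.8×10⁻¹⁰ < Ksp = 1.2×10⁻⁹, so the solution is unsaturated and no precipitate forms.

No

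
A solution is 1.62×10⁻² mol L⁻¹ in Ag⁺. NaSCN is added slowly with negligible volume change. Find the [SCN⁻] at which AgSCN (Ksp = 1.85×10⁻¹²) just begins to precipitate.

1.14×10⁻¹⁰ M

Precipitation of each salt begins when its ion product equals Ksp.
AgSCN(s) ⇌ Ag⁺(aq) + SCN⁻(aq)
Ksp = [Ag⁺][SCN⁻] = [SCN⁻](1.62×10⁻²)
[SCN⁻] = 1.85×10⁻¹² / (1.62×10⁻²) = 1.14×10⁻¹⁰
[SCN⁻] = 1.14×10⁻¹⁰ mol L⁻¹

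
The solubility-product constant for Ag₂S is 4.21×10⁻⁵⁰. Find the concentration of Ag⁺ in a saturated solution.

Ag₂S(s) ⇌ 2 Ag⁺(aq) + S²⁻(aq)
Call the molar solubility s, so that [Ag⁺] = 2s and [S²⁻] = s.
Ksp = [Ag⁺]^2[S²⁻] = (2s)^2 · s = 4s^3 = 4.21×10⁻⁵⁰
s = 2.19×10⁻¹⁷ mol/L
[Ag⁺] = 2s = 4.38×10⁻¹⁷ mol/L

4.38×10⁻¹⁷ M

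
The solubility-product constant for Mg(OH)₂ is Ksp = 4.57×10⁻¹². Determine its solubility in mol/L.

Mg(OH)₂(s) ⇌ Mg²⁺(aq) + 2 OH⁻(aq)
Call the molar solubility s, so that [Mg²⁺] = s and [OH⁻] = 2s.
Ksp = [Mg²⁺][OH⁻]^2 = s · (2s)^2 = 4s^3
4s^3 = 4.57×10⁻¹²  ⇒  s^3 = 1.14×10⁻¹²
s = 1.05×10⁻⁴ mol L⁻¹

1.05×10⁻⁴ M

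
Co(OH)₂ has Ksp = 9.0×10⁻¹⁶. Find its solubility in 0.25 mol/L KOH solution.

Co(OH)₂(s) ⇌ Co²⁺(aq) + 2 OH⁻(aq)
The solution already contains OH⁻ at 0.25 mol/L. Let s be the molar solubility of Co(OH)₂.
[OH⁻] ≈ 0.25 mol/L (common ion dominates); [Co²⁺] = s.
Ksp = [Co²⁺][OH⁻]^2 = s(0.25)^2
s = 9.0×10⁻¹⁶ / (0.25)^2 = 1.4×10⁻¹⁴
s = 1.4×10⁻¹⁴ mol/L

1.4×10⁻¹⁴ M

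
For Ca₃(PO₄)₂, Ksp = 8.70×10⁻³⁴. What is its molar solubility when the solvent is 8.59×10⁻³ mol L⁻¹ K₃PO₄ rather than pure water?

Ca₃(PO₄)₂(s) ⇌ 3 Ca²⁺(aq) + 2 PO₄³⁻(aq)
The solution already contains PO₄³⁻ at 8.59×10⁻³ mol L⁻¹. Let s be the molar solubility of Ca₃(PO₄)₂.
[PO₄³⁻] ≈ 8.59×10⁻³ mol L⁻¹ (common ion dominates); [Ca²⁺] = 3s.
Ksp = [Ca²⁺]^3[PO₄³⁻]^2 = (3s)^3(8.59×10⁻³)^2
(3s)^3 = 8.70×10⁻³⁴ / (8.59×10⁻³)^2 = 1.18×10⁻²⁹
s = 7.59×10⁻¹¹ mol L⁻¹

7.59×10⁻¹¹ M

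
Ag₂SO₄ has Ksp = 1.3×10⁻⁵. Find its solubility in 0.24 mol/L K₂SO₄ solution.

3.7×10⁻³ M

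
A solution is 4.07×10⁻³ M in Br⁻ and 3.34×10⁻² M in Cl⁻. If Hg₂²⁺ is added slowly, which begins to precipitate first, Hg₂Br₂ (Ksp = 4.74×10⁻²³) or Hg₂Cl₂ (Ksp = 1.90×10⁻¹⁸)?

Precipitation begins when Q = Ksp.
For Hg₂Br₂: [Hg₂²⁺] = (Ksp/[Br⁻]^2) = 2.86×10⁻¹⁸ M
For Hg₂Cl₂: [Hg₂²⁺] = (Ksp/[Cl⁻]^2) = 1.70×10⁻¹⁵ M
The smaller threshold [Hg₂²⁺] is reached first, so Hg₂Br₂ precipitates first.

Hg₂Br₂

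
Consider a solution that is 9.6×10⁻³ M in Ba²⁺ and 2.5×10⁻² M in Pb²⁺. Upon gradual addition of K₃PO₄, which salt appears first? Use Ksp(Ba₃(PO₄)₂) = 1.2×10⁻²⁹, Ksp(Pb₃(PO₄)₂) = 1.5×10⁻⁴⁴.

A salt starts to precipitate once the ion product Q reaches its Ksp.
For Ba₃(PO₄)₂: [PO₄³⁻] = (Ksp/[Ba²⁺]^3)^(1/2) = 3.7×10⁻¹² M
For Pb₃(PO₄)₂: [PO₄³⁻] = (Ksp/[Pb²⁺]^3)^(1/2) = 3.1×10⁻²⁰ M
Pb₃(PO₄)₂ requires the lower [PO₄³⁻], so it precipitates first.

Pb₃(PO₄)₂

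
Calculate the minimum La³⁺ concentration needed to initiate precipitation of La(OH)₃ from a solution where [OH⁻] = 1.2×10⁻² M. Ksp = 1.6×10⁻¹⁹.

9.3×10⁻¹⁴ M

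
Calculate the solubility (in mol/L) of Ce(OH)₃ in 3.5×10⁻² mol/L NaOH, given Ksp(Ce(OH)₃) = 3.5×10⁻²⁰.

Ce(OH)₃(s) ⇌ Ce³⁺(aq) + 3 OH⁻(aq)
The solution already contains OH⁻ at 3.5×10⁻² mol/L. Let s be the molar solubility of Ce(OH)₃.
[OH⁻] ≈ 3.5×10⁻² mol/L (common ion dominates); [Ce³⁺] = s.
Ksp = [Ce³⁺][OH⁻]^3 = s(3.5×10⁻²)^3
s = 3.5×10⁻²⁰ / (3.5×10⁻²)^3 = 8.2×10⁻¹⁶
s = 8.2×10⁻¹⁶ mol/L

8.2×10⁻¹⁶ M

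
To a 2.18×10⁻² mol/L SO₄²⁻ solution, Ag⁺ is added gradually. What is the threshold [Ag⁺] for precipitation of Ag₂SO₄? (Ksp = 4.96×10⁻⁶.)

A salt starts to precipitate once the ion product Q reaches its Ksp.
Ag₂SO₄(s) ⇌ 2 Ag⁺(aq) + SO₄²⁻(aq)
Ksp = [Ag⁺]^2[SO₄²⁻] = [Ag⁺]^2(2.18×10⁻²)
[Ag⁺]^2 = 4.96×10⁻⁶ / (2.18×10⁻²) = 2.28×10⁻⁴
[Ag⁺] = 1.51×10⁻² mol/L

1.51×10⁻² M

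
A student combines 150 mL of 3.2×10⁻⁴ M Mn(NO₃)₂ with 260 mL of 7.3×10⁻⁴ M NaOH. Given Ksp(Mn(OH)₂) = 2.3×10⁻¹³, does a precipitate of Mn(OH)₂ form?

Yes

After mixing, V = 150 mL + 260 mL = 410 mL.
[Mn²⁺] = (3.2×10⁻⁴)(150)/410 = 1.2×10⁻⁴ M
[OH⁻] = (7.3×10⁻⁴)(260)/410 = 4.6×10⁻⁴ M
Q = [Mn²⁺][OH⁻]^2 = 2.5×10⁻¹¹
Q = 2.5×10⁻¹¹ > Ksp = 2.3×10⁻¹³, so the solution is supersaturated and Mn(OH)₂ precipitates.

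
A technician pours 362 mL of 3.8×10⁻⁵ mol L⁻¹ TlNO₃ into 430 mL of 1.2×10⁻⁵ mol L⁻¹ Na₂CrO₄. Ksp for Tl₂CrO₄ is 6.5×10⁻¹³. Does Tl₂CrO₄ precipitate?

After mixing, V = 362 mL + 430 mL = 792 mL.
[Tl⁺] = (3.8×10⁻⁵)(362)/792 = 1.7×10⁻⁵ mol L⁻¹
[CrO₄²⁻] = (1.2×10⁻⁵)(430)/792 = 6.5×10⁻⁶ mol L⁻¹
Q = [Tl⁺]^2[CrO₄²⁻] = 2.0×10⁻¹⁵
Q < Ksp (2.0×10⁻¹⁵ vs 6.5×10⁻¹³); the solution remains unsaturated and no precipitate forms.

No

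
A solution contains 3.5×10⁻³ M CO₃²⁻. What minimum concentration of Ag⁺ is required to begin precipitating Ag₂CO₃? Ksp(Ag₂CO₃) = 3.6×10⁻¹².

Precipitation of each salt begins when its ion product equals Ksp.
Ag₂CO₃(s) ⇌ 2 Ag⁺(aq) + CO₃²⁻(aq)
Ksp = [Ag⁺]^2[CO₃²⁻] = [Ag⁺]^2(3.5×10⁻³)
[Ag⁺]^2 = 3.6×10⁻¹² / (3.5×10⁻³) = 1.0×10⁻⁹
[Ag⁺] = 3.2×10⁻⁵ M

3.2×10⁻⁵ M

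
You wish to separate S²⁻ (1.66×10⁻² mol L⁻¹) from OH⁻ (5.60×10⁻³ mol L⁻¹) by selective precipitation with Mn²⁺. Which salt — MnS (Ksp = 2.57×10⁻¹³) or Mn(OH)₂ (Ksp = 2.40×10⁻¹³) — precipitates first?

A salt starts to precipitate once the ion product Q reaches its Ksp.
For MnS: [Mn²⁺] = (Ksp/[S²⁻]) = 1.55×10⁻¹¹ mol L⁻¹
For Mn(OH)₂: [Mn²⁺] = (Ksp/[OH⁻]^2) = 7.65×10⁻⁹ mol L⁻¹
The smaller threshold [Mn²⁺] is reached first, so MnS precipitates first.

MnS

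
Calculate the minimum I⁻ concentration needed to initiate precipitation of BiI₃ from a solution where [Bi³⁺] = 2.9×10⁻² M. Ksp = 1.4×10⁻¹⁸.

3.6×10⁻⁶ M

Precipitation begins when Q = Ksp.
BiI₃(s) ⇌ Bi³⁺(aq) + 3 I⁻(aq)
Ksp = [Bi³⁺][I⁻]^3 = [I⁻]^3(2.9×10⁻²)
[I⁻]^3 = 1.4×10⁻¹⁸ / (2.9×10⁻²) = 4.8×10⁻¹⁷
[I⁻] = 3.6×10⁻⁶ M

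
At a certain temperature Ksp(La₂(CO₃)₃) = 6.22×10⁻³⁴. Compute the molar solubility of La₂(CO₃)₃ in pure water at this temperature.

La₂(CO₃)₃(s) ⇌ 2 La³⁺(aq) + 3 CO₃²⁻(aq)
Call the molar solubility s, so that [La³⁺] = 2s and [CO₃²⁻] = 3s.
Ksp = [La³⁺]^2[CO₃²⁻]^3 = (2s)^2 · (3s)^3 = 108s^5
108s^5 = 6.22×10⁻³⁴  ⇒  s^5 = 5.76×10⁻³⁶
Taking the 5th root, s = 8.96×10⁻⁸ M.

8.96×10⁻⁸ M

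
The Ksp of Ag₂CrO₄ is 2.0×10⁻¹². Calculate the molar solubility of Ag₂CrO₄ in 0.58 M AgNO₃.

Ag₂CrO₄(s) ⇌ 2 Ag⁺(aq) + CrO₄²⁻(aq)
With Ag⁺ already at 0.58 M and s small, take [Ag⁺] ≈ 0.58 M and [CrO₄²⁻] = s.
Ksp = [Ag⁺]^2[CrO₄²⁻] = (0.58)^2s
s = 2.0×10⁻¹² / (0.58)^2 = 5.9×10⁻¹²
s = 5.9×10⁻¹² M

5.9×10⁻¹² M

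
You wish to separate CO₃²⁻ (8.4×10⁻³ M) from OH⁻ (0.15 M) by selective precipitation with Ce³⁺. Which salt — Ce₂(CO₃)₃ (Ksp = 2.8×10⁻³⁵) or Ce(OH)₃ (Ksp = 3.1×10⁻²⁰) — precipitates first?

Ce(OH)₃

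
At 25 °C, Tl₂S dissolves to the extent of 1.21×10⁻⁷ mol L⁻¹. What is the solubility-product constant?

Ksp = 7.09×10⁻²¹

Tl₂S(s) ⇌ 2 Tl⁺(aq) + S²⁻(aq)
If s mol/L of Tl₂S dissolves, [Tl⁺] = 2s and [S²⁻] = s.
Ksp = [Tl⁺]^2[S²⁻] = (2s)^2 · s = 4s^3
Ksp = 4 × (1.21×10⁻⁷)^3 = 7.09×10⁻²¹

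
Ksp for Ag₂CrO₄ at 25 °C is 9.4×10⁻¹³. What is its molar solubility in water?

6.2×10⁻⁵ M

Ag₂CrO₄(s) ⇌ 2 Ag⁺(aq) + CrO₄²⁻(aq)
If s mol/L of Ag₂CrO₄ dissolves, [Ag⁺] = 2s and [CrO₄²⁻] = s.
Ksp = [Ag⁺]^2[CrO₄²⁻] = (2s)^2 · s = 4s^3
4s^3 = 9.4×10⁻¹³  ⇒  s^3 = 2.4×10⁻¹³
s = 6.2×10⁻⁵ mol L⁻¹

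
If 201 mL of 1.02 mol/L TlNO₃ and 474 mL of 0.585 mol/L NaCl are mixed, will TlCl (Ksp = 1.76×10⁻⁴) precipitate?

Yes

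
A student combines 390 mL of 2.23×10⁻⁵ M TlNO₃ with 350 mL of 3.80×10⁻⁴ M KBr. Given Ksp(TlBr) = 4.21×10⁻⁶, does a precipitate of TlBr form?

No

The combined volume is 740 mL.
[Tl⁺] = (2.23×10⁻⁵)(390)/740 = 1.18×10⁻⁵ M
[Br⁻] = (3.80×10⁻⁴)(350)/740 = 1.80×10⁻⁴ M
Q = [Tl⁺][Br⁻] = 2.11×10⁻⁹
Q = 2.11×10⁻⁹ < Ksp = 4.21×10⁻⁶, so the solution is unsaturated and no precipitate forms.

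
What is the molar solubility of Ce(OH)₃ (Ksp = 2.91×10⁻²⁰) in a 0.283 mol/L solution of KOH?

1.28×10⁻¹⁸ M

Ce(OH)₃(s) ⇌ Ce³⁺(aq) + 3 OH⁻(aq)
OH⁻ is already present at 0.283 mol/L. If s mol/L of Ce(OH)₃ dissolves, [Ce³⁺] = s while [OH⁻] ≈ 0.283 mol/L.
Ksp = [Ce³⁺][OH⁻]^3 = s(0.283)^3
s = 2.91×10⁻²⁰ / (0.283)^3 = 1.28×10⁻¹⁸
s = 1.28×10⁻¹⁸ mol/L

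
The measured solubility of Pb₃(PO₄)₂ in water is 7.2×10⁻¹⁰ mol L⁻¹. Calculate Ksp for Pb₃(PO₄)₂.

Pb₃(PO₄)₂(s) ⇌ 3 Pb²⁺(aq) + 2 PO₄³⁻(aq)
If s mol/L of Pb₃(PO₄)₂ dissolves, [Pb²⁺] = 3s and [PO₄³⁻] = 2s.
Ksp = [Pb²⁺]^3[PO₄³⁻]^2 = (3s)^3 · (2s)^2 = 108s^5
Ksp = 108 × (7.2×10⁻¹⁰)^5 = 2.1×10⁻⁴⁴

Ksp = 2.1×10⁻⁴⁴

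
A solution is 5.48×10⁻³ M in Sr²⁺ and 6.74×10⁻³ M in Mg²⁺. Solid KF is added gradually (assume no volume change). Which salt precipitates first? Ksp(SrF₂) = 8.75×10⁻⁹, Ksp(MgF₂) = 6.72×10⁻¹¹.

Precipitation begins when Q = Ksp.
For SrF₂: [F⁻] = (Ksp/[Sr²⁺])^(1/2) = 1.26×10⁻³ M
For MgF₂: [F⁻] = (Ksp/[Mg²⁺])^(1/2) = 9.99×10⁻⁵ M
MgF₂ requires the lower [F⁻], so it precipitates first.

MgF₂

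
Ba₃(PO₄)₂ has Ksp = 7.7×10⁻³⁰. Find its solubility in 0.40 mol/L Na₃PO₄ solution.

1.2×10⁻¹⁰ M

Ba₃(PO₄)₂(s) ⇌ 3 Ba²⁺(aq) + 2 PO₄³⁻(aq)
Let s be the solubility of Ba₃(PO₄)₂ here. The common ion gives [PO₄³⁻] ≈ 0.40 mol/L, and [Ba²⁺] = 3s.
Ksp = [Ba²⁺]^3[PO₄³⁻]^2 = (3s)^3(0.40)^2
(3s)^3 = 7.7×10⁻³⁰ / (0.40)^2 = 4.8×10⁻²⁹
s = 1.2×10⁻¹⁰ mol/L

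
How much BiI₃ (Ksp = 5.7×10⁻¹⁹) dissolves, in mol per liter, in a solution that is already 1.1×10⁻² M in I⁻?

BiI₃(s) ⇌ Bi³⁺(aq) + 3 I⁻(aq)
With I⁻ already at 1.1×10⁻² M and s small, take [I⁻] ≈ 1.1×10⁻² M and [Bi³⁺] = s.
Ksp = [Bi³⁺][I⁻]^3 = s(1.1×10⁻²)^3
s = 5.7×10⁻¹⁹ / (1.1×10⁻²)^3 = 4.3×10⁻¹³
s = 4.3×10⁻¹³ M

4.3×10⁻¹³ M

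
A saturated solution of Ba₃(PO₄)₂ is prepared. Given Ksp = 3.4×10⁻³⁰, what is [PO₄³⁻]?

Ba₃(PO₄)₂(s) ⇌ 3 Ba²⁺(aq) + 2 PO₄³⁻(aq)
For each mole of Ba₃(PO₄)₂ that dissolves per liter, [Ba²⁺] = 3s and [PO₄³⁻] = 2s; let s denote this solubility.
Ksp = [Ba²⁺]^3[PO₄³⁻]^2 = (3s)^3 · (2s)^2 = 108s^5 = 3.4×10⁻³⁰
s = 5.0×10⁻⁷ mol L⁻¹
[PO₄³⁻] = 2s = 1.0×10⁻⁶ mol L⁻¹

1.0×10⁻⁶ M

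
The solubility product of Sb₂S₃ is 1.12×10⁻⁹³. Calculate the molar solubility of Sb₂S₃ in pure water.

1.01×10⁻¹⁹ M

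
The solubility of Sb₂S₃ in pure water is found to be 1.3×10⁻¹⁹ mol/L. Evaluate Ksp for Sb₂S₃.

Ksp = 4.0×10⁻⁹³

Sb₂S₃(s) ⇌ 2 Sb³⁺(aq) + 3 S²⁻(aq)
With molar solubility s: [Sb³⁺] = 2s, [S²⁻] = 3s.
Ksp = [Sb³⁺]^2[S²⁻]^3 = (2s)^2 · (3s)^3 = 108s^5
Ksp = 108 × (1.3×10⁻¹⁹)^5 = 4.0×10⁻⁹³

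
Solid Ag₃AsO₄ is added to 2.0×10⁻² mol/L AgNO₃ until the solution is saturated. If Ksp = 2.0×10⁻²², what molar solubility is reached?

2.5×10⁻¹⁷ M

Ag₃AsO₄(s) ⇌ 3 Ag⁺(aq) + AsO₄³⁻(aq)
Ag⁺ is already present at 2.0×10⁻² mol/L. If s mol/L of Ag₃AsO₄ dissolves, [AsO₄³⁻] = s while [Ag⁺] ≈ 2.0×10⁻² mol/L.
Ksp = [Ag⁺]^3[AsO₄³⁻] = (2.0×10⁻²)^3s
s = 2.0×10⁻²² / (2.0×10⁻²)^3 = 2.5×10⁻¹⁷
s = 2.5×10⁻¹⁷ mol/L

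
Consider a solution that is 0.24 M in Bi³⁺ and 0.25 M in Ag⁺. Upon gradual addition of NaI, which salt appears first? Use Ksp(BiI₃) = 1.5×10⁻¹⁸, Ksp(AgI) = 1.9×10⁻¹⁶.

The threshold for precipitation is Q = Ksp.
For BiI₃: [I⁻] = (Ksp/[Bi³⁺])^(1/3) = 1.8×10⁻⁶ M
For AgI: [I⁻] = (Ksp/[Ag⁺]) = 7.6×10⁻¹⁶ M
Since AgI needs less I⁻ to reach saturation, it precipitates first.

AgI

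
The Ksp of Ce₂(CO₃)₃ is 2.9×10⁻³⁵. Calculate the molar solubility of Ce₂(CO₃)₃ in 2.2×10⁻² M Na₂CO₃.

8.3×10⁻¹⁶ M

Ce₂(CO₃)₃(s) ⇌ 2 Ce³⁺(aq) + 3 CO₃²⁻(aq)
With CO₃²⁻ already at 2.2×10⁻² M and s small, take [CO₃²⁻] ≈ 2.2×10⁻² M and [Ce³⁺] = 2s.
Ksp = [Ce³⁺]^2[CO₃²⁻]^3 = (2s)^2(2.2×10⁻²)^3
(2s)^2 = 2.9×10⁻³⁵ / (2.2×10⁻²)^3 = 2.7×10⁻³⁰
s = 8.3×10⁻¹⁶ M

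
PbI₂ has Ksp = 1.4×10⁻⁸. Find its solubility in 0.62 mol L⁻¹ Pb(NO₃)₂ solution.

PbI₂(s) ⇌ Pb²⁺(aq) + 2 I⁻(aq)
Pb²⁺ is already present at 0.62 mol L⁻¹. If s mol/L of PbI₂ dissolves, [I⁻] = 2s while [Pb²⁺] ≈ 0.62 mol L⁻¹.
Ksp = [Pb²⁺][I⁻]^2 = (0.62)(2s)^2
(2s)^2 = 1.4×10⁻⁸ / (0.62) = 2.3×10⁻⁸
s = 7.5×10⁻⁵ mol L⁻¹

7.5×10⁻⁵ M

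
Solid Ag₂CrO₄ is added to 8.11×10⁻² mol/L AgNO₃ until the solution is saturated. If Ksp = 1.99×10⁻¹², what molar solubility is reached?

3.03×10⁻¹⁰ M

Ag₂CrO₄(s) ⇌ 2 Ag⁺(aq) + CrO₄²⁻(aq)
Ag⁺ is already present at 8.11×10⁻² mol/L. If s mol/L of Ag₂CrO₄ dissolves, [CrO₄²⁻] = s while [Ag⁺] ≈ 8.11×10⁻² mol/L.
Ksp = [Ag⁺]^2[CrO₄²⁻] = (8.11×10⁻²)^2s
s = 1.99×10⁻¹² / (8.11×10⁻²)^2 = 3.03×10⁻¹⁰
s = 3.03×10⁻¹⁰ mol/L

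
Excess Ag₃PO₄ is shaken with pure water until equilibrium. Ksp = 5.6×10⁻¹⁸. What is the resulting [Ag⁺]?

Ag₃PO₄(s) ⇌ 3 Ag⁺(aq) + PO₄³⁻(aq)
Let s be the molar solubility. Then [Ag⁺] = 3s and [PO₄³⁻] = s.
Ksp = [Ag⁺]^3[PO₄³⁻] = (3s)^3 · s = 27s^4 = 5.6×10⁻¹⁸
s = 2.1×10⁻⁵ mol L⁻¹
[Ag⁺] = 3s = 6.4×10⁻⁵ mol L⁻¹

6.4×10⁻⁵ M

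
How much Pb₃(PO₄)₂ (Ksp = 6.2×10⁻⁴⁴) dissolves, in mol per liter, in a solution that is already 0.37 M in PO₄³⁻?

Pb₃(PO₄)₂(s) ⇌ 3 Pb²⁺(aq) + 2 PO₄³⁻(aq)
PO₄³⁻ is already present at 0.37 M. If s mol/L of Pb₃(PO₄)₂ dissolves, [Pb²⁺] = 3s while [PO₄³⁻] ≈ 0.37 M.
Ksp = [Pb²⁺]^3[PO₄³⁻]^2 = (3s)^3(0.37)^2
(3s)^3 = 6.2×10⁻⁴⁴ / (0.37)^2 = 4.5×10⁻⁴³
s = 2.6×10⁻¹⁵ M

2.6×10⁻¹⁵ M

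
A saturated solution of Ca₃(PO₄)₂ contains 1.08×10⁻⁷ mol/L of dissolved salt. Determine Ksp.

Ca₃(PO₄)₂(s) ⇌ 3 Ca²⁺(aq) + 2 PO₄³⁻(aq)
Call the molar solubility s, so that [Ca²⁺] = 3s and [PO₄³⁻] = 2s.
Ksp = [Ca²⁺]^3[PO₄³⁻]^2 = (3s)^3 · (2s)^2 = 108s^5
Ksp = 108 × (1.08×10⁻⁷)^5 = 1.59×10⁻³³

Ksp = 1.59×10⁻³³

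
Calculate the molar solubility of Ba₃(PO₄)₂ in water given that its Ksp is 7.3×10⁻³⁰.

Ba₃(PO₄)₂(s) ⇌ 3 Ba²⁺(aq) + 2 PO₄³⁻(aq)
For each mole of Ba₃(PO₄)₂ that dissolves per liter, [Ba²⁺] = 3s and [PO₄³⁻] = 2s; let s denote this solubility.
Ksp = [Ba²⁺]^3[PO₄³⁻]^2 = (3s)^3 · (2s)^2 = 108s^5
108s^5 = 7.3×10⁻³⁰  ⇒  s^5 = 6.8×10⁻³²
s = (6.8×10⁻³²)^(1/5) = 5.8×10⁻⁷ mol L⁻¹

5.8×10⁻⁷ M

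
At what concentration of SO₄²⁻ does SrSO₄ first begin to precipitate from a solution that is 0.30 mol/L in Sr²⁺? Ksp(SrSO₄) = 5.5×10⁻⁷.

1.8×10⁻⁶ M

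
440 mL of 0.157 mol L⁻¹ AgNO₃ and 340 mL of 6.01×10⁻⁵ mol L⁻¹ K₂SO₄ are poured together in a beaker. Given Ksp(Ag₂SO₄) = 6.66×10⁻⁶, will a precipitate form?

After mixing, V = 440 mL + 340 mL = 780 mL.
[Ag⁺] = (0.157)(440)/780 = 8.86×10⁻² mol L⁻¹
[SO₄²⁻] = (6.01×10⁻⁵)(340)/780 = 2.62×10⁻⁵ mol L⁻¹
Q = [Ag⁺]^2[SO₄²⁻] = 2.05×10⁻⁷
Q < Ksp (2.05×10⁻⁷ vs 6.66×10⁻⁶); the solution remains unsaturated and no precipitate forms.

No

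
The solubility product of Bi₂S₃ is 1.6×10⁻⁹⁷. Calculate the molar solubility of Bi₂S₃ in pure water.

Bi₂S₃(s) ⇌ 2 Bi³⁺(aq) + 3 S²⁻(aq)
If s mol/L of Bi₂S₃ dissolves, [Bi³⁺] = 2s and [S²⁻] = 3s.
Ksp = [Bi³⁺]^2[S²⁻]^3 = (2s)^2 · (3s)^3 = 108s^5
108s^5 = 1.6×10⁻⁹⁷  ⇒  s^5 = 1.5×10⁻⁹⁹
Taking the 5th root, s = 1.7×10⁻²⁰ mol L⁻¹.

1.7×10⁻²⁰ M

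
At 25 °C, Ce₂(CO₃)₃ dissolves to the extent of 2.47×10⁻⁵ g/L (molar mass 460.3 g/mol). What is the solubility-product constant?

Molar solubility s = (2.47×10⁻⁵ g/L) / (460.3 g/mol) = 5.3661×10⁻⁸ mol/L
Ce₂(CO₃)₃(s) ⇌ 2 Ce³⁺(aq) + 3 CO₃²⁻(aq)
Let s be the molar solubility. Then [Ce³⁺] = 2s and [CO₃²⁻] = 3s.
Ksp = [Ce³⁺]^2[CO₃²⁻]^3 = (2s)^2 · (3s)^3 = 108s^5
Ksp = 108 × (5.3661×10⁻⁸)^5 = 4.81×10⁻³⁵

Ksp = 4.81×10⁻³⁵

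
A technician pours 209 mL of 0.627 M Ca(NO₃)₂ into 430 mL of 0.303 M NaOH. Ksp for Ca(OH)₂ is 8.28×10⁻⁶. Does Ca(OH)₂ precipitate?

Yes

The combined volume is 639 mL.
[Ca²⁺] = (0.627)(209)/639 = 0.205 M
[OH⁻] = (0.303)(430)/639 = 0.204 M
Q = [Ca²⁺][OH⁻]^2 = 8.53×10⁻³
Since Q (8.53×10⁻³) exceeds Ksp (8.28×10⁻⁶), Ca(OH)₂ will precipitate.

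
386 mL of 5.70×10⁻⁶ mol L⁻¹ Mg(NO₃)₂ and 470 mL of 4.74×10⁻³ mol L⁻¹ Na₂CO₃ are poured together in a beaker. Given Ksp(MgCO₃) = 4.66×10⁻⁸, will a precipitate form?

No

After mixing, V = 386 mL + 470 mL = 856 mL.
[Mg²⁺] = (5.70×10⁻⁶)(386)/856 = 2.57×10⁻⁶ mol L⁻¹
[CO₃²⁻] = (4.74×10⁻³)(470)/856 = 2.60×10⁻³ mol L⁻¹
Q = [Mg²⁺][CO₃²⁻] = 6.69×10⁻⁹
Since Q (6.69×10⁻⁹) is less than Ksp (4.66×10⁻⁸), no MgCO₃ precipitates.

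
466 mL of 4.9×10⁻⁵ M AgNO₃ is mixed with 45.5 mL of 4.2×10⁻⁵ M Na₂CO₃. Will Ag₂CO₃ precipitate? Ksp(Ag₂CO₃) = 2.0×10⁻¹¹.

After mixing, V = 466 mL + 45.5 mL = 511.5 mL.
[Ag⁺] = (4.9×10⁻⁵)(466)/511.5 = 4.5×10⁻⁵ M
[CO₃²⁻] = (4.2×10⁻⁵)(45.5)/511.5 = 3.7×10⁻⁶ M
Q = [Ag⁺]^2[CO₃²⁻] = 7.4×10⁻¹⁵
Since Q (7.4×10⁻¹⁵) is less than Ksp (2.0×10⁻¹¹), no Ag₂CO₃ precipitates.

No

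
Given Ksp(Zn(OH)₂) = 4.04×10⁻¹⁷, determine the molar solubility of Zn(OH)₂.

2.16×10⁻⁶ M

Zn(OH)₂(s) ⇌ Zn²⁺(aq) + 2 OH⁻(aq)
With molar solubility s: [Zn²⁺] = s, [OH⁻] = 2s.
Ksp = [Zn²⁺][OH⁻]^2 = s · (2s)^2 = 4s^3
4s^3 = 4.04×10⁻¹⁷  ⇒  s^3 = 1.01×10⁻¹⁷
Taking the 3rd root, s = 2.16×10⁻⁶ mol L⁻¹.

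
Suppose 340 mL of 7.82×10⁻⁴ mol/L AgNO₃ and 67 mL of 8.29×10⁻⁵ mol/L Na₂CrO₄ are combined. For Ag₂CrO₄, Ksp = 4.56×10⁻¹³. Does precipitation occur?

Yes

After mixing, V = 340 mL + 67 mL = 407 mL.
[Ag⁺] = (7.82×10⁻⁴)(340)/407 = 6.53×10⁻⁴ mol/L
[CrO₄²⁻] = (8.29×10⁻⁵)(67)/407 = 1.36×10⁻⁵ mol/L
Q = [Ag⁺]^2[CrO₄²⁻] = 5.82×10⁻¹²
Since Q (5.82×10⁻¹²) exceeds Ksp (4.56×10⁻¹³), Ag₂CrO₄ will precipitate.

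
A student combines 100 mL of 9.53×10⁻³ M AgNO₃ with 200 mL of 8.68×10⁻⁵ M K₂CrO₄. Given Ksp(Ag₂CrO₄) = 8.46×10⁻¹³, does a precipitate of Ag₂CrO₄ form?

The combined volume is 300 mL.
[Ag⁺] = (9.53×10⁻³)(100)/300 = 3.18×10⁻³ M
[CrO₄²⁻] = (8.68×10⁻⁵)(200)/300 = 5.79×10⁻⁵ M
Q = [Ag⁺]^2[CrO₄²⁻] = 5.84×10⁻¹⁰
Because Q > Ksp (5.84×10⁻¹⁰ vs 8.46×10⁻¹³), a precipitate of Ag₂CrO₄ forms.

Yes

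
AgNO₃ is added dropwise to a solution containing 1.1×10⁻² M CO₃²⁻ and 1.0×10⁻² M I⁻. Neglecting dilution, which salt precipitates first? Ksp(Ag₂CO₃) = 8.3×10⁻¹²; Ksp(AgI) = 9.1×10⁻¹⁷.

A salt starts to precipitate once the ion product Q reaches its Ksp.
For Ag₂CO₃: [Ag⁺] = (Ksp/[CO₃²⁻])^(1/2) = 2.7×10⁻⁵ M
For AgI: [Ag⁺] = (Ksp/[I⁻]) = 9.1×10⁻¹⁵ M
AgI requires the lower [Ag⁺], so it precipitates first.

AgI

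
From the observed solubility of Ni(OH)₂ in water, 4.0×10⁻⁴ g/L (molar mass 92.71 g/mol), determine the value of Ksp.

Ksp = 3.2×10⁻¹⁶

s = (4.0×10⁻⁴ g L⁻¹)/(92.71 g mol⁻¹) = 4.315×10⁻⁶ M
Ni(OH)₂(s) ⇌ Ni²⁺(aq) + 2 OH⁻(aq)
Call the molar solubility s, so that [Ni²⁺] = s and [OH⁻] = 2s.
Ksp = [Ni²⁺][OH⁻]^2 = s · (2s)^2 = 4s^3
Ksp = 4 × (4.315×10⁻⁶)^3 = 3.2×10⁻¹⁶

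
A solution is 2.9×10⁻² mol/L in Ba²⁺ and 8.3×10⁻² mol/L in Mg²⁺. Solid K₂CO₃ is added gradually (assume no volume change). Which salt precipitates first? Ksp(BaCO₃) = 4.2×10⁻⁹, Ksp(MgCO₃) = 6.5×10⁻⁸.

BaCO₃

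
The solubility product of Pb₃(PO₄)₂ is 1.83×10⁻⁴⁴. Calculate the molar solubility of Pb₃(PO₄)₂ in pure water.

7.01×10⁻¹⁰ M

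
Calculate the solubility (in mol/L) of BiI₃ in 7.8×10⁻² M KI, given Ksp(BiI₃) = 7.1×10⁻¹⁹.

1.5×10⁻¹⁵ M

BiI₃(s) ⇌ Bi³⁺(aq) + 3 I⁻(aq)
The solution already contains I⁻ at 7.8×10⁻² M. Let s be the molar solubility of BiI₃.
[I⁻] ≈ 7.8×10⁻² M (common ion dominates); [Bi³⁺] = s.
Ksp = [Bi³⁺][I⁻]^3 = s(7.8×10⁻²)^3
s = 7.1×10⁻¹⁹ / (7.8×10⁻²)^3 = 1.5×10⁻¹⁵
s = 1.5×10⁻¹⁵ M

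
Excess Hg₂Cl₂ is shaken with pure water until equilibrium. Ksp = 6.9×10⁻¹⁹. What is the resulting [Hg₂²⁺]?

5.6×10⁻⁷ M

Hg₂Cl₂(s) ⇌ Hg₂²⁺(aq) + 2 Cl⁻(aq)
For each mole of Hg₂Cl₂ that dissolves per liter, [Hg₂²⁺] = s and [Cl⁻] = 2s; let s denote this solubility.
Ksp = [Hg₂²⁺][Cl⁻]^2 = s · (2s)^2 = 4s^3 = 6.9×10⁻¹⁹
s = 5.6×10⁻⁷ mol/L
[Hg₂²⁺] = s = 5.6×10⁻⁷ mol/L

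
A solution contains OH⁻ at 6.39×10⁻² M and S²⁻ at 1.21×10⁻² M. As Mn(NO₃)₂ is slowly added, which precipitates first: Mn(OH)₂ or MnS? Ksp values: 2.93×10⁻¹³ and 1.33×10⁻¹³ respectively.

A salt starts to precipitate once the ion product Q reaches its Ksp.
For Mn(OH)₂: [Mn²⁺] = (Ksp/[OH⁻]^2) = 7.18×10⁻¹¹ M
For MnS: [Mn²⁺] = (Ksp/[S²⁻]) = 1.10×10⁻¹¹ M
The smaller threshold [Mn²⁺] is reached first, so MnS precipitates first.

MnS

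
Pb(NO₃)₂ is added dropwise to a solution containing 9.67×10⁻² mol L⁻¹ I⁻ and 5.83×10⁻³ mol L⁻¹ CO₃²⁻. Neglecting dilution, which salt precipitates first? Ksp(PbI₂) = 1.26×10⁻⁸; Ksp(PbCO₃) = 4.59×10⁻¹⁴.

PbCO₃

Precipitation of each salt begins when its ion product equals Ksp.
For PbI₂: [Pb²⁺] = (Ksp/[I⁻]^2) = 1.35×10⁻⁶ mol L⁻¹
For PbCO₃: [Pb²⁺] = (Ksp/[CO₃²⁻]) = 7.87×10⁻¹² mol L⁻¹
PbCO₃ requires the lower [Pb²⁺], so it precipitates first.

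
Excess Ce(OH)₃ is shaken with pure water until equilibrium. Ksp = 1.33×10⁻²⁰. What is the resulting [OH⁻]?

Ce(OH)₃(s) ⇌ Ce³⁺(aq) + 3 OH⁻(aq)
Call the molar solubility s, so that [Ce³⁺] = s and [OH⁻] = 3s.
Ksp = [Ce³⁺][OH⁻]^3 = s · (3s)^3 = 27s^4 = 1.33×10⁻²⁰
s = 4.71×10⁻⁶ mol/L
[OH⁻] = 3s = 1.41×10⁻⁵ mol/L

1.41×10⁻⁵ M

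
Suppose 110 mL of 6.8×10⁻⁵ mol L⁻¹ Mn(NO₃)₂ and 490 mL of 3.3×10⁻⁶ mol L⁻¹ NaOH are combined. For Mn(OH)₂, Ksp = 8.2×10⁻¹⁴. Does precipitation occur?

No

Total volume after mixing = 110 + 490 = 600 mL.
[Mn²⁺] = (6.8×10⁻⁵)(110)/600 = 1.2×10⁻⁵ mol L⁻¹
[OH⁻] = (3.3×10⁻⁶)(490)/600 = 2.7×10⁻⁶ mol L⁻¹
Q = [Mn²⁺][OH⁻]^2 = 9.1×10⁻¹⁷
Q < Ksp (9.1×10⁻¹⁷ vs 8.2×10⁻¹⁴); the solution remains unsaturated and no precipitate forms.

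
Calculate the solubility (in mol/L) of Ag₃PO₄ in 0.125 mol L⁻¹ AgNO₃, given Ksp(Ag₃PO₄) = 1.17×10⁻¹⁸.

5.99×10⁻¹⁶ M

Ag₃PO₄(s) ⇌ 3 Ag⁺(aq) + PO₄³⁻(aq)
The solution already contains Ag⁺ at 0.125 mol L⁻¹. Let s be the molar solubility of Ag₃PO₄.
[Ag⁺] ≈ 0.125 mol L⁻¹ (common ion dominates); [PO₄³⁻] = s.
Ksp = [Ag⁺]^3[PO₄³⁻] = (0.125)^3s
s = 1.17×10⁻¹⁸ / (0.125)^3 = 5.99×10⁻¹⁶
s = 5.99×10⁻¹⁶ mol L⁻¹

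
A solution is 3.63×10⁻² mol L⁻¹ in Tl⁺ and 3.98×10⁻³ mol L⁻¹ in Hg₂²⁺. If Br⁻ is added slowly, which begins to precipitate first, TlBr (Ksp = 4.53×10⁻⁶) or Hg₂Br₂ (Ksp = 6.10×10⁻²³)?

Each salt precipitates once Q = Ksp for that salt.
For TlBr: [Br⁻] = (Ksp/[Tl⁺]) = 1.25×10⁻⁴ mol L⁻¹
For Hg₂Br₂: [Br⁻] = (Ksp/[Hg₂²⁺])^(1/2) = 1.24×10⁻¹⁰ mol L⁻¹
The smaller threshold [Br⁻] is reached first, so Hg₂Br₂ precipitates first.

Hg₂Br₂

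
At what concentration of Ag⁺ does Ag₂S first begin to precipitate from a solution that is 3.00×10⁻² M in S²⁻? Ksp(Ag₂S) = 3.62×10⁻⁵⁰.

1.10×10⁻²⁴ M

Precipitation begins when Q = Ksp.
Ag₂S(s) ⇌ 2 Ag⁺(aq) + S²⁻(aq)
Ksp = [Ag⁺]^2[S²⁻] = [Ag⁺]^2(3.00×10⁻²)
[Ag⁺]^2 = 3.62×10⁻⁵⁰ / (3.00×10⁻²) = 1.21×10⁻⁴⁸
[Ag⁺] = 1.10×10⁻²⁴ M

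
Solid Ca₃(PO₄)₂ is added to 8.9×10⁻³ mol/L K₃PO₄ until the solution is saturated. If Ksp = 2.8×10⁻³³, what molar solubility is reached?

Ca₃(PO₄)₂(s) ⇌ 3 Ca²⁺(aq) + 2 PO₄³⁻(aq)
With PO₄³⁻ already at 8.9×10⁻³ mol/L and s small, take [PO₄³⁻] ≈ 8.9×10⁻³ mol/L and [Ca²⁺] = 3s.
Ksp = [Ca²⁺]^3[PO₄³⁻]^2 = (3s)^3(8.9×10⁻³)^2
(3s)^3 = 2.8×10⁻³³ / (8.9×10⁻³)^2 = 3.5×10⁻²⁹
s = 1.1×10⁻¹⁰ mol/L

1.1×10⁻¹⁰ M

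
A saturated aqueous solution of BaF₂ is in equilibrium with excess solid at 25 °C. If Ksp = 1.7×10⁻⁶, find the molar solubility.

7.5×10⁻³ M

BaF₂(s) ⇌ Ba²⁺(aq) + 2 F⁻(aq)
For each mole of BaF₂ that dissolves per liter, [Ba²⁺] = s and [F⁻] = 2s; let s denote this solubility.
Ksp = [Ba²⁺][F⁻]^2 = s · (2s)^2 = 4s^3
4s^3 = 1.7×10⁻⁶  ⇒  s^3 = 4.3×10⁻⁷
s = (4.3×10⁻⁷)^(1/3) = 7.5×10⁻³ mol/L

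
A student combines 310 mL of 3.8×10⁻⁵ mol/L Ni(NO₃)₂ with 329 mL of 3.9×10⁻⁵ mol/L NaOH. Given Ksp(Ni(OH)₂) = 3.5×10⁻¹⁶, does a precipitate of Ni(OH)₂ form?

Total volume after mixing = 310 + 329 = 639 mL.
[Ni²⁺] = (3.8×10⁻⁵)(310)/639 = 1.8×10⁻⁵ mol/L
[OH⁻] = (3.9×10⁻⁵)(329)/639 = 2.0×10⁻⁵ mol/L
Q = [Ni²⁺][OH⁻]^2 = 7.4×10⁻¹⁵
Q = 7.4×10⁻¹⁵ > Ksp = 3.5×10⁻¹⁶, so the solution is supersaturated and Ni(OH)₂ precipitates.

Yes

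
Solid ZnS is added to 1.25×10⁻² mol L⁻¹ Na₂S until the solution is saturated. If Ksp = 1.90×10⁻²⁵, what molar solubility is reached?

1.52×10⁻²³ M

ZnS(s) ⇌ Zn²⁺(aq) + S²⁻(aq)
S²⁻ is already present at 1.25×10⁻² mol L⁻¹. If s mol/L of ZnS dissolves, [Zn²⁺] = s while [S²⁻] ≈ 1.25×10⁻² mol L⁻¹.
Ksp = [Zn²⁺][S²⁻] = s(1.25×10⁻²)
s = 1.90×10⁻²⁵ / (1.25×10⁻²) = 1.52×10⁻²³
s = 1.52×10⁻²³ mol L⁻¹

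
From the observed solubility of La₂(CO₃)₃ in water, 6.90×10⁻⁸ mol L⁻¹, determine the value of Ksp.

La₂(CO₃)₃(s) ⇌ 2 La³⁺(aq) + 3 CO₃²⁻(aq)
With molar solubility s: [La³⁺] = 2s, [CO₃²⁻] = 3s.
Ksp = [La³⁺]^2[CO₃²⁻]^3 = (2s)^2 · (3s)^3 = 108s^5
Ksp = 108 × (6.90×10⁻⁸)^5 = 1.69×10⁻³⁴

Ksp = 1.69×10⁻³⁴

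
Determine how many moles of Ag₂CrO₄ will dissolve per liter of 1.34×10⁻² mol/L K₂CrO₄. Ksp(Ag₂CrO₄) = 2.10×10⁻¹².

Ag₂CrO₄(s) ⇌ 2 Ag⁺(aq) + CrO₄²⁻(aq)
With CrO₄²⁻ already at 1.34×10⁻² mol/L and s small, take [CrO₄²⁻] ≈ 1.34×10⁻² mol/L and [Ag⁺] = 2s.
Ksp = [Ag⁺]^2[CrO₄²⁻] = (2s)^2(1.34×10⁻²)
(2s)^2 = 2.10×10⁻¹² / (1.34×10⁻²) = 1.57×10⁻¹⁰
s = 6.26×10⁻⁶ mol/L

6.26×10⁻⁶ M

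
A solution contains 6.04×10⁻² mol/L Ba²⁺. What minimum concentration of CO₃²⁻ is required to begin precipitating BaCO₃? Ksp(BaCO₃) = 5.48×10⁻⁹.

9.07×10⁻⁸ M

Precipitation of each salt begins when its ion product equals Ksp.
BaCO₃(s) ⇌ Ba²⁺(aq) + CO₃²⁻(aq)
Ksp = [Ba²⁺][CO₃²⁻] = [CO₃²⁻](6.04×10⁻²)
[CO₃²⁻] = 5.48×10⁻⁹ / (6.04×10⁻²) = 9.07×10⁻⁸
[CO₃²⁻] = 9.07×10⁻⁸ mol/L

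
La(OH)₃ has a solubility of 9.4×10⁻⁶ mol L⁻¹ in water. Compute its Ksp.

Ksp = 2.1×10⁻¹⁹

La(OH)₃(s) ⇌ La³⁺(aq) + 3 OH⁻(aq)
For each mole of La(OH)₃ that dissolves per liter, [La³⁺] = s and [OH⁻] = 3s; let s denote this solubility.
Ksp = [La³⁺][OH⁻]^3 = s · (3s)^3 = 27s^4
Ksp = 27 × (9.4×10⁻⁶)^4 = 2.1×10⁻¹⁹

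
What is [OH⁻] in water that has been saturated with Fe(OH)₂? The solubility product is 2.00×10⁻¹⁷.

Fe(OH)₂(s) ⇌ Fe²⁺(aq) + 2 OH⁻(aq)
If s mol/L of Fe(OH)₂ dissolves, [Fe²⁺] = s and [OH⁻] = 2s.
Ksp = [Fe²⁺][OH⁻]^2 = s · (2s)^2 = 4s^3 = 2.00×10⁻¹⁷
s = 1.71×10⁻⁶ M
[OH⁻] = 2s = 3.42×10⁻⁶ M

3.42×10⁻⁶ M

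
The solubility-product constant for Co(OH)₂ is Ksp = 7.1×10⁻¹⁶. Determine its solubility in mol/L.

Co(OH)₂(s) ⇌ Co²⁺(aq) + 2 OH⁻(aq)
If s mol/L of Co(OH)₂ dissolves, [Co²⁺] = s and [OH⁻] = 2s.
Ksp = [Co²⁺][OH⁻]^2 = s · (2s)^2 = 4s^3
4s^3 = 7.1×10⁻¹⁶  ⇒  s^3 = 1.8×10⁻¹⁶
s = 5.6×10⁻⁶ mol L⁻¹

5.6×10⁻⁶ M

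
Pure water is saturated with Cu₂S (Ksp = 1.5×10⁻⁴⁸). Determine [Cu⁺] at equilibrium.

Cu₂S(s) ⇌ 2 Cu⁺(aq) + S²⁻(aq)
For each mole of Cu₂S that dissolves per liter, [Cu⁺] = 2s and [S²⁻] = s; let s denote this solubility.
Ksp = [Cu⁺]^2[S²⁻] = (2s)^2 · s = 4s^3 = 1.5×10⁻⁴⁸
s = 7.2×10⁻¹⁷ M
[Cu⁺] = 2s = 1.4×10⁻¹⁶ M

1.4×10⁻¹⁶ M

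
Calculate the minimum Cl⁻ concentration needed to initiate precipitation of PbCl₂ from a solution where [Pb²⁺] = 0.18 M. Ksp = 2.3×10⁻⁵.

1.1×10⁻² M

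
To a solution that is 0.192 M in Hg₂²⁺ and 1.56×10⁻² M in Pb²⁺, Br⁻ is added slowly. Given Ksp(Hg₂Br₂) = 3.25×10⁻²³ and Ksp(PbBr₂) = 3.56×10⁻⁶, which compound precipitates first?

Precipitation of each salt begins when its ion product equals Ksp.
For Hg₂Br₂: [Br⁻] = (Ksp/[Hg₂²⁺])^(1/2) = 1.30×10⁻¹¹ M
For PbBr₂: [Br⁻] = (Ksp/[Pb²⁺])^(1/2) = 1.51×10⁻² M
The smaller threshold [Br⁻] is reached first, so Hg₂Br₂ precipitates first.

Hg₂Br₂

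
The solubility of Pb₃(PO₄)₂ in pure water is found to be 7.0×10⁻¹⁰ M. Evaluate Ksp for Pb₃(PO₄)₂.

Pb₃(PO₄)₂(s) ⇌ 3 Pb²⁺(aq) + 2 PO₄³⁻(aq)
If s mol/L of Pb₃(PO₄)₂ dissolves, [Pb²⁺] = 3s and [PO₄³⁻] = 2s.
Ksp = [Pb²⁺]^3[PO₄³⁻]^2 = (3s)^3 · (2s)^2 = 108s^5
Ksp = 108 × (7.0×10⁻¹⁰)^5 = 1.8×10⁻⁴⁴

Ksp = 1.8×10⁻⁴⁴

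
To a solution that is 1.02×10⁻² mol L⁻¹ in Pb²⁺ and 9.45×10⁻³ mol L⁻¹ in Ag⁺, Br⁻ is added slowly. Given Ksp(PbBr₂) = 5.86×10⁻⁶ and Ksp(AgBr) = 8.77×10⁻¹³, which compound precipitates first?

AgBr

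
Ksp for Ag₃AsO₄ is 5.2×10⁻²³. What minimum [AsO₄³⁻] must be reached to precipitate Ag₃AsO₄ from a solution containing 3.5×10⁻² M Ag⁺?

The threshold for precipitation is Q = Ksp.
Ag₃AsO₄(s) ⇌ 3 Ag⁺(aq) + AsO₄³⁻(aq)
Ksp = [Ag⁺]^3[AsO₄³⁻] = [AsO₄³⁻](3.5×10⁻²)^3
[AsO₄³⁻] = 5.2×10⁻²³ / (3.5×10⁻²)^3 = 1.2×10⁻¹⁸
[AsO₄³⁻] = 1.2×10⁻¹⁸ M

1.2×10⁻¹⁸ M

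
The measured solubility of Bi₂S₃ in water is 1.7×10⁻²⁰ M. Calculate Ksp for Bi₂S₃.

Ksp = 1.5×10⁻⁹⁷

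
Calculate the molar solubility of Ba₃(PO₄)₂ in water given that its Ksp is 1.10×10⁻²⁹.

6.33×10⁻⁷ M

Ba₃(PO₄)₂(s) ⇌ 3 Ba²⁺(aq) + 2 PO₄³⁻(aq)
For each mole of Ba₃(PO₄)₂ that dissolves per liter, [Ba²⁺] = 3s and [PO₄³⁻] = 2s; let s denote this solubility.
Ksp = [Ba²⁺]^3[PO₄³⁻]^2 = (3s)^3 · (2s)^2 = 108s^5
108s^5 = 1.10×10⁻²⁹  ⇒  s^5 = 1.02×10⁻³¹
Taking the 5th root, s = 6.33×10⁻⁷ M.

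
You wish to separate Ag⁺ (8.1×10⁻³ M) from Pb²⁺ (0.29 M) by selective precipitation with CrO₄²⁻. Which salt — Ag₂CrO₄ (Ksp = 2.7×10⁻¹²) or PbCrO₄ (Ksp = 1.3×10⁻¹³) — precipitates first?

PbCrO₄

A salt starts to precipitate once the ion product Q reaches its Ksp.
For Ag₂CrO₄: [CrO₄²⁻] = (Ksp/[Ag⁺]^2) = 4.1×10⁻⁸ M
For PbCrO₄: [CrO₄²⁻] = (Ksp/[Pb²⁺]) = 4.5×10⁻¹³ M
PbCrO₄ requires the lower [CrO₄²⁻], so it precipitates first.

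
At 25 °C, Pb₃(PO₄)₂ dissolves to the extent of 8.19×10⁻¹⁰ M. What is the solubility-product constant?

Pb₃(PO₄)₂(s) ⇌ 3 Pb²⁺(aq) + 2 PO₄³⁻(aq)
With molar solubility s: [Pb²⁺] = 3s, [PO₄³⁻] = 2s.
Ksp = [Pb²⁺]^3[PO₄³⁻]^2 = (3s)^3 · (2s)^2 = 108s^5
Ksp = 108 × (8.19×10⁻¹⁰)^5 = 3.98×10⁻⁴⁴

Ksp = 3.98×10⁻⁴⁴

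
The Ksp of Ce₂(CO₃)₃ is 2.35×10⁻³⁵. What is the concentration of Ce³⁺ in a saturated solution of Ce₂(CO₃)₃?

9.30×10⁻⁸ M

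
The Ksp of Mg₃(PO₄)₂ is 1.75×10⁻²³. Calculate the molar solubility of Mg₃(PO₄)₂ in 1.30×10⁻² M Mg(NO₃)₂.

1.41×10⁻⁹ M

Mg₃(PO₄)₂(s) ⇌ 3 Mg²⁺(aq) + 2 PO₄³⁻(aq)
With Mg²⁺ already at 1.30×10⁻² M and s small, take [Mg²⁺] ≈ 1.30×10⁻² M and [PO₄³⁻] = 2s.
Ksp = [Mg²⁺]^3[PO₄³⁻]^2 = (1.30×10⁻²)^3(2s)^2
(2s)^2 = 1.75×10⁻²³ / (1.30×10⁻²)^3 = 7.97×10⁻¹⁸
s = 1.41×10⁻⁹ M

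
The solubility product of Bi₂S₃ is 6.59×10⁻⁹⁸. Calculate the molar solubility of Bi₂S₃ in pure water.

1.44×10⁻²⁰ M

Bi₂S₃(s) ⇌ 2 Bi³⁺(aq) + 3 S²⁻(aq)
For each mole of Bi₂S₃ that dissolves per liter, [Bi³⁺] = 2s and [S²⁻] = 3s; let s denote this solubility.
Ksp = [Bi³⁺]^2[S²⁻]^3 = (2s)^2 · (3s)^3 = 108s^5
108s^5 = 6.59×10⁻⁹⁸  ⇒  s^5 = 6.10×10⁻¹⁰⁰
s = 1.44×10⁻²⁰ mol/L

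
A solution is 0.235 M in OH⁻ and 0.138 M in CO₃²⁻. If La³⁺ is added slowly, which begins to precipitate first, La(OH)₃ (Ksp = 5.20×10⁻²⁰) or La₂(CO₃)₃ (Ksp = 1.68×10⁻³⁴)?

The threshold for precipitation is Q = Ksp.
For La(OH)₃: [La³⁺] = (Ksp/[OH⁻]^3) = 4.01×10⁻¹⁸ M
For La₂(CO₃)₃: [La³⁺] = (Ksp/[CO₃²⁻]^3)^(1/2) = 2.53×10⁻¹⁶ M
Since La(OH)₃ needs less La³⁺ to reach saturation, it precipitates first.

La(OH)₃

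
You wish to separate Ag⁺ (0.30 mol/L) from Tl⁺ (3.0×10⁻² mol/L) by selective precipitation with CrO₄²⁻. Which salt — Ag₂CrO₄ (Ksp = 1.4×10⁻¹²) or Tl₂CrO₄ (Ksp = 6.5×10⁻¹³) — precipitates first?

Ag₂CrO₄

Precipitation begins when Q = Ksp.
For Ag₂CrO₄: [CrO₄²⁻] = (Ksp/[Ag⁺]^2) = 1.6×10⁻¹¹ mol/L
For Tl₂CrO₄: [CrO₄²⁻] = (Ksp/[Tl⁺]^2) = 7.2×10⁻¹⁰ mol/L
Ag₂CrO₄ requires the lower [CrO₄²⁻], so it precipitates first.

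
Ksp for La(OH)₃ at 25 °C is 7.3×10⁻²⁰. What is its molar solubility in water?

La(OH)₃(s) ⇌ La³⁺(aq) + 3 OH⁻(aq)
If s mol/L of La(OH)₃ dissolves, [La³⁺] = s and [OH⁻] = 3s.
Ksp = [La³⁺][OH⁻]^3 = s · (3s)^3 = 27s^4
27s^4 = 7.3×10⁻²⁰  ⇒  s^4 = 2.7×10⁻²¹
s = 7.2×10⁻⁶ M

7.2×10⁻⁶ M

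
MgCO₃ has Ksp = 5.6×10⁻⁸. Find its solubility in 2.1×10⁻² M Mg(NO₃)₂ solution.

2.7×10⁻⁶ M

MgCO₃(s) ⇌ Mg²⁺(aq) + CO₃²⁻(aq)
With Mg²⁺ already at 2.1×10⁻² M and s small, take [Mg²⁺] ≈ 2.1×10⁻² M and [CO₃²⁻] = s.
Ksp = [Mg²⁺][CO₃²⁻] = (2.1×10⁻²)s
s = 5.6×10⁻⁸ / (2.1×10⁻²) = 2.7×10⁻⁶
s = 2.7×10⁻⁶ M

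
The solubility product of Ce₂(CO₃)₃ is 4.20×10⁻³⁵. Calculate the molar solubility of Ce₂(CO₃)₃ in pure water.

5.22×10⁻⁸ M

Ce₂(CO₃)₃(s) ⇌ 2 Ce³⁺(aq) + 3 CO₃²⁻(aq)
With molar solubility s: [Ce³⁺] = 2s, [CO₃²⁻] = 3s.
Ksp = [Ce³⁺]^2[CO₃²⁻]^3 = (2s)^2 · (3s)^3 = 108s^5
108s^5 = 4.20×10⁻³⁵  ⇒  s^5 = 3.89×10⁻³⁷
s = (3.89×10⁻³⁷)^(1/5) = 5.22×10⁻⁸ mol L⁻¹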